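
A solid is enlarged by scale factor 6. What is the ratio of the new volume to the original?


Linear scale factor k = 6
Rule: under a linear scaling by k, volumes scale by k^3.
k^3 = 6 * 6 * 6
k^3 = 36 * 6
k^3 = 216
Volume scales by a factor of 216.
216 (dimensionless)


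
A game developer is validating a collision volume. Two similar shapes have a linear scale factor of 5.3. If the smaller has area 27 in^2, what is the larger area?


Linear scale factor k = 5.3
Original area = 27 in^2
Rule: under a linear scaling by k, areas scale by k^2.
k^2 = 5.3^2 = 28.09
New area = 27 * 28.09
New area = 758.43
758.43 in^2


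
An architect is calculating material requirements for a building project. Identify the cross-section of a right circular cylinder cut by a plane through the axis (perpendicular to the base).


Solid: right circular cylinder
Cutting plane: through the axis (perpendicular to the base)
Visualize the intersection of the plane with the solid's surface.
The boundary of the cut region is a rectangle.
rectangle


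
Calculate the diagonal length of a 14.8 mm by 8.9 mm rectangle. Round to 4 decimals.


Shape: rectangle (diagonal via Pythagoras)
Sides: 14.8 mm and 8.9 mm
Formula: d = sqrt(l^2 + w^2)
l^2 = 219.04, w^2 = 79.21
l^2 + w^2 = 298.25
d = sqrt(298.25)
d = 17.2699
17.2699 mm


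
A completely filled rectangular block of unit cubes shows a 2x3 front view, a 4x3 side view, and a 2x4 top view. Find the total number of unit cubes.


Orthographic views of a solid rectangular block:
Front view 2 x 3 -> length = 2, height = 3
Side view 4 x 3 -> width = 4, height = 3 (consistent)
Top view 2 x 4 -> confirms length = 2, width = 4
The block is 2 x 4 x 3.
Total unit cubes = 2 * 4 * 3 = 24
24 unit cubes


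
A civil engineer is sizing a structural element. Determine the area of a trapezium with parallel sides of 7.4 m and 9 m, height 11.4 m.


Shape: trapezoid
Parallel sides a = 7.4 m, b = 9 m; Height h = 11.4 m
Formula: A = (a + b) * h / 2
a + b = 7.4 + 9 = 16.4
A = 16.4 * 11.4 / 2
A = 186.96 / 2
A = 93.48
93.48 m^2


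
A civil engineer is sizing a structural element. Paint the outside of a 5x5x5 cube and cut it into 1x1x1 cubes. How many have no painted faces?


Large cube: 5 x 5 x 5, cut into unit cubes.
n = 5, so n - 2 = 3
Unpainted cubes form the interior (n - 2)^3 block.
(n - 2)^3 = 3^3 = 27
27 unit cubes


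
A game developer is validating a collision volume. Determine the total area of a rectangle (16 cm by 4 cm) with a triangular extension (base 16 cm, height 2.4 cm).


Composite shape: rectangle + triangle
Rectangle area = 16 * 4 = 64
Triangle area = 0.5 * 16 * 2.4 = 19.2
Total = 64 + 19.2
Total = 83.2
83.2 cm^2


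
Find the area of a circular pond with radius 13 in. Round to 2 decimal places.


Shape: circle
Radius r = 13 in
Formula: A = pi * r^2
r^2 = 13^2 = 169
A = pi * 169
A = 530.93
530.93 in^2


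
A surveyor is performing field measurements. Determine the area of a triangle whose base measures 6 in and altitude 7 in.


Shape: triangle
Base b = 6 in, Height h = 7 in
Formula: A = (1/2) * b * h
A = 0.5 * 6 * 7
A = 0.5 * 42
A = 21
21 in^2


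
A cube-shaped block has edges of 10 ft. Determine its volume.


Shape: cube
Side s = 10 ft
Formula: V = s^3
V = 10 * 10 * 10
V = 100 * 10
V = 1000
1000 ft^3


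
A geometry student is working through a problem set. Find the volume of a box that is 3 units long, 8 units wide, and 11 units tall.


Shape: rectangular prism
l = 3 units, w = 8 units, h = 11 units
Formula: V = l * w * h
V = 3 * 8 * 11
V = 24 * 11
V = 264
264 units^3


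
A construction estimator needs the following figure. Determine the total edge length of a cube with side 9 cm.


Shape: cube
Side s = 9 cm
A cube has 12 edges, all equal.
Formula: total edge length = 12 * s
Total = 12 * 9
Total = 108
108 cm


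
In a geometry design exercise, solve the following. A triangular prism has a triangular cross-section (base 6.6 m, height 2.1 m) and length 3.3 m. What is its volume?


Shape: triangular prism
Triangle base = 6.6 m, triangle height = 2.1 m, prism length L = 3.3 m
Formula: V = (1/2 * b * h_tri) * L
Cross-section area = 0.5 * 6.6 * 2.1 = 6.93
V = 6.93 * 3.3
V = 22.869
22.869 m^3


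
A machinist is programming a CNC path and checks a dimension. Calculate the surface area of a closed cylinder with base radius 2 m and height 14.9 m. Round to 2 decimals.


Shape: closed cylinder
Radius r = 2 m, Height h = 14.9 m
Formula: SA = 2*pi*r^2 + 2*pi*r*h = 2*pi*r*(r + h)
r + h = 16.9
2 * r * (r + h) = 2 * 2 * 16.9 = 67.6
SA = 67.6 * pi
SA = 212.37
212.37 m^2


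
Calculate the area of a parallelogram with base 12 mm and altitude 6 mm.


Shape: parallelogram
Base b = 12 mm, Height h = 6 mm
Formula: A = b * h
A = 12 * 6
A = 72
72 mm^2


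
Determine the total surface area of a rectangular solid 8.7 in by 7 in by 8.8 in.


Shape: rectangular prism
l = 8.7 in, w = 7 in, h = 8.8 in
Formula: SA = 2(lw + lh + wh)
lw = 60.9, lh = 76.56, wh = 61.6
lw + lh + wh = 199.06
SA = 2 * 199.06
SA = 398.12
398.12 in^2


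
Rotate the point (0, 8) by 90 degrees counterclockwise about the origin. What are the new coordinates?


Transformation: rotation about the origin
Original point: (0, 8)
Rule for 90 deg counterclockwise: (x, y) -> (-y, x)
Apply: (0, 8) -> (-8, 0)
(-8, 0)


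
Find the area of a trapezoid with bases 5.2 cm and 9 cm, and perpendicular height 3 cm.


Shape: trapezoid
Parallel sides a = 5.2 cm, b = 9 cm; Height h = 3 cm
Formula: A = (a + b) * h / 2
a + b = 5.2 + 9 = 14.2
A = 14.2 * 3 / 2
A = 42.6 / 2
A = 21.3
21.3 cm^2


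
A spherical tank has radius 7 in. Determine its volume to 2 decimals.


Shape: sphere
Radius r = 7 in
Formula: V = (4/3) * pi * r^3
r^3 = 343
(4/3) * 343 = 457.333333
V = 457.333333 * pi
V = 1436.76
1436.76 in^3


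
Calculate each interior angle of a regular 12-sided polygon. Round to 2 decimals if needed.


Shape: regular dodecagon (12 sides)
Formula: interior angle = (n - 2) * 180 / n
(n - 2) = 10
(n - 2) * 180 = 1800
angle = 1800 / 12
angle = 150
150 degrees


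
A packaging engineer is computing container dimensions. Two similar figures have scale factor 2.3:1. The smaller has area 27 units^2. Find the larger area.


Linear scale factor k = 2.3
Original area = 27 units^2
Rule: under a linear scaling by k, areas scale by k^2.
k^2 = 2.3^2 = 5.29
New area = 27 * 5.29
New area = 142.83
142.83 units^2


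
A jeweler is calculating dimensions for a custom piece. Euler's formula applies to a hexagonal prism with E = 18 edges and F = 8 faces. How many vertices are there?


Polyhedron: hexagonal prism
Euler's formula for convex polyhedra: V - E + F = 2
Given: E = 18 edges and F = 8 faces
Solve for V:
V = 2 + E - F = 2 + 18 - 8 = 12
12 vertices


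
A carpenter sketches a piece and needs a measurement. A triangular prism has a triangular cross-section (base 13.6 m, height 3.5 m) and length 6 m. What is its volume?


Shape: triangular prism
Triangle base = 13.6 m, triangle height = 3.5 m, prism length L = 6 m
Formula: V = (1/2 * b * h_tri) * L
Cross-section area = 0.5 * 13.6 * 3.5 = 23.8
V = 23.8 * 6
V = 142.8
142.8 m^3


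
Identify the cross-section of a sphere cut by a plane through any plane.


Solid: sphere
Cutting plane: through any plane
Visualize the intersection of the plane with the solid's surface.
The boundary of the cut region is a circle.
circle


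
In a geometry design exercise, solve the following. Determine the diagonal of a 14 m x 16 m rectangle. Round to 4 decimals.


Shape: rectangle (diagonal via Pythagoras)
Sides: 14 m and 16 m
Formula: d = sqrt(l^2 + w^2)
l^2 = 196, w^2 = 256
l^2 + w^2 = 452
d = sqrt(452)
d = 21.2603
21.2603 m


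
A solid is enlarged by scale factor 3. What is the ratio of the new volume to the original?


Linear scale factor k = 3
Rule: under a linear scaling by k, volumes scale by k^3.
k^3 = 3 * 3 * 3
k^3 = 9 * 3
k^3 = 27
Volume scales by a factor of 27.
27 (dimensionless)


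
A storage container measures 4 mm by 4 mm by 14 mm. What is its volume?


Shape: rectangular prism
l = 4 mm, w = 4 mm, h = 14 mm
Formula: V = l * w * h
V = 4 * 4 * 14
V = 16 * 14
V = 224
224 mm^3


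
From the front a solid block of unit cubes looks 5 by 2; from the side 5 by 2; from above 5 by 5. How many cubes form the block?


Orthographic views of a solid rectangular block:
Front view 5 x 2 -> length = 5, height = 2
Side view 5 x 2 -> width = 5, height = 2 (consistent)
Top view 5 x 5 -> confirms length = 5, width = 5
The block is 5 x 5 x 2.
Total unit cubes = 5 * 5 * 2 = 50
50 unit cubes


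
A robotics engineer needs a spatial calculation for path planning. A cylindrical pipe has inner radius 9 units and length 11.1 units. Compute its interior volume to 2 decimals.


Shape: cylinder
Radius r = 9 units, Height h = 11.1 units
Formula: V = pi * r^2 * h
r^2 = 81
V = pi * 81 * 11.1
V = 899.1 * pi
V = 2824.61
2824.61 units^3


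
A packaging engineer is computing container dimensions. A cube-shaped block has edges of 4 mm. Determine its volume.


Shape: cube
Side s = 4 mm
Formula: V = s^3
V = 4 * 4 * 4
V = 16 * 4
V = 64
64 mm^3


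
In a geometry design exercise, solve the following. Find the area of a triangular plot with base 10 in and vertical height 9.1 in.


Shape: triangle
Base b = 10 in, Height h = 9.1 in
Formula: A = (1/2) * b * h
A = 0.5 * 10 * 9.1
A = 0.5 * 91
A = 45.5
45.5 in^2


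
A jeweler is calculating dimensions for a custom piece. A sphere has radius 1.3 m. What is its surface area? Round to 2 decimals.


Shape: sphere
Radius r = 1.3 m
Formula: SA = 4 * pi * r^2
r^2 = 1.69
SA = 4 * pi * 1.69
SA = 6.76 * pi
SA = 21.24
21.24 m^2


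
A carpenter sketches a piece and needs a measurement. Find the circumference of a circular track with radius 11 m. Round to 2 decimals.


Shape: circle
Radius r = 11 m
Formula: C = 2 * pi * r
C = 2 * pi * 11
C = 22 * pi
C = 69.12
69.12 m


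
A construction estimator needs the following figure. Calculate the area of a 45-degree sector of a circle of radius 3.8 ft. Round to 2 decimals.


Shape: circular sector
Radius r = 3.8 ft, Angle = 45 degrees
Formula: A = (angle/360) * pi * r^2
r^2 = 14.44
Fraction of circle = 45/360
A = (45/360) * pi * 14.44
A = 1.805 * pi
A = 5.67
5.67 ft^2


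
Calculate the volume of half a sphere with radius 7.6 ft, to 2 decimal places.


Shape: hemisphere (half of a sphere)
Radius r = 7.6 ft
Formula: V = (1/2) * (4/3) * pi * r^3 = (2/3) * pi * r^3
r^3 = 438.976
(2/3) * 438.976 = 292.650667
V = 292.650667 * pi
V = 919.39
919.39 ft^3


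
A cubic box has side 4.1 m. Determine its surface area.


Shape: cube
Side s = 4.1 m
A cube has 6 square faces.
Formula: SA = 6 * s^2
s^2 = 16.81
SA = 6 * 16.81
SA = 100.86
100.86 m^2


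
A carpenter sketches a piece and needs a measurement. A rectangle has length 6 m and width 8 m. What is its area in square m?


Shape: rectangle
Length l = 6 m, Width w = 8 m
Formula: A = l * w
A = 6 * 8
A = 48
48 m^2


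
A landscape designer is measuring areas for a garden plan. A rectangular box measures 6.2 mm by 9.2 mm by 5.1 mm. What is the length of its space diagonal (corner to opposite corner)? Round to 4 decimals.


Shape: rectangular box (space diagonal)
l = 6.2 mm, w = 9.2 mm, h = 5.1 mm
Visualize: the diagonal of the base, then a right triangle with that diagonal and the height.
Formula: d = sqrt(l^2 + w^2 + h^2)
l^2 + w^2 + h^2 = 38.44 + 84.64 + 26.01 = 149.09
d = sqrt(149.09)
d = 12.2102
12.2102 mm


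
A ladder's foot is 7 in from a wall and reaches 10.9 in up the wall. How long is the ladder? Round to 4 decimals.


Shape: right triangle
Legs a = 7 in, b = 10.9 in
Formula: c = sqrt(a^2 + b^2)
a^2 = 49, b^2 = 118.81
a^2 + b^2 = 167.81
c = sqrt(167.81)
c = 12.9541
12.9541 in


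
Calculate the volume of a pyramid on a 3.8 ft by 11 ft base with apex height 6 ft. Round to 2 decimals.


Shape: rectangular pyramid
Base: 3.8 ft x 11 ft, Height h = 6 ft
Formula: V = (1/3) * base_area * h
base_area = 3.8 * 11 = 41.8
base_area * h = 41.8 * 6 = 250.8
V = 250.8 / 3
V = 83.6
83.6 ft^3


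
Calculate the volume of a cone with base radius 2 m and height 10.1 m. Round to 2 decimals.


Shape: cone
Radius r = 2 m, Height h = 10.1 m
Formula: V = (1/3) * pi * r^2 * h
r^2 = 4
pi * r^2 * h = pi * 4 * 10.1 = 40.4 * pi
V = 40.4 * pi / 3
V = 42.31
42.31 m^3


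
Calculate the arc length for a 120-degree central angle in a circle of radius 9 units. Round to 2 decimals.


Shape: circular arc
Radius r = 9 units, Angle = 120 degrees
Formula: L = (angle/360) * 2 * pi * r
2 * pi * r = 18 * pi
L = (120/360) * 18 * pi
L = 6 * pi
L = 18.85
18.85 units


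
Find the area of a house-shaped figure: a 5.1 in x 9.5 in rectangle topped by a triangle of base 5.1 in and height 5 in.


Composite shape: rectangle + triangle
Rectangle area = 5.1 * 9.5 = 48.45
Triangle area = 0.5 * 5.1 * 5 = 12.75
Total = 48.45 + 12.75
Total = 61.2
61.2 in^2


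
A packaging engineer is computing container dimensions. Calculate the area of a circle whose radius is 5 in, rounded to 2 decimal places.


Shape: circle
Radius r = 5 in
Formula: A = pi * r^2
r^2 = 5^2 = 25
A = pi * 25
A = 78.54
78.54 in^2


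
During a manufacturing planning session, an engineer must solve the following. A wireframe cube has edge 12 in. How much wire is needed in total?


Shape: cube
Side s = 12 in
A cube has 12 edges, all equal.
Formula: total edge length = 12 * s
Total = 12 * 12
Total = 144
144 in


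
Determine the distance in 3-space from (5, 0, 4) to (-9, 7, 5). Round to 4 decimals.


3D distance between two points
P1 = (5, 0, 4), P2 = (-9, 7, 5)
Formula: d = sqrt((x2-x1)^2 + (y2-y1)^2 + (z2-z1)^2)
dx = -9 - 5 = -14
dy = 7 - 0 = 7
dz = 5 - 4 = 1
dx^2 + dy^2 + dz^2 = 196 + 49 + 1 = 246
d = sqrt(246)
d = 15.6844
15.6844 units


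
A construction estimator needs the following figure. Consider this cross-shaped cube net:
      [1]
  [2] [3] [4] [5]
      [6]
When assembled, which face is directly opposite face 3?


Net: cross layout. Take square 3 as the base (bottom).
Fold the four squares in the horizontal row up around 3: 2 -> left, 4 -> right, 5 wraps to the top.
Fold 1 and 6 up from 3: 1 -> back, 6 -> front.
Opposite pairs are therefore: (1, 6), (2, 4), (3, 5).
Face 3 is opposite face 5.
face 5


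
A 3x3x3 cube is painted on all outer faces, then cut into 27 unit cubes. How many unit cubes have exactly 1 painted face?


Large cube: 3 x 3 x 3, cut into unit cubes.
n = 3, so n - 2 = 1
Cubes with 1 painted face lie in the interior of each face.
A cube has 6 faces; each contributes (n - 2)^2 = 1 such cubes.
Count = 6 * 1 = 6
6 unit cubes


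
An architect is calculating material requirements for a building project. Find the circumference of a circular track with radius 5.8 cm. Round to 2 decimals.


Shape: circle
Radius r = 5.8 cm
Formula: C = 2 * pi * r
C = 2 * pi * 5.8
C = 11.6 * pi
C = 36.44
36.44 cm


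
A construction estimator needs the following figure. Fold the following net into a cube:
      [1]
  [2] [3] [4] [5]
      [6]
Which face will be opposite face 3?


Net: cross layout. Take square 3 as the base (bottom).
Fold the four squares in the horizontal row up around 3: 2 -> left, 4 -> right, 5 wraps to the top.
Fold 1 and 6 up from 3: 1 -> back, 6 -> front.
Opposite pairs are therefore: (1, 6), (2, 4), (3, 5).
Face 3 is opposite face 5.
face 5


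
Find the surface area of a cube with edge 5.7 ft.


Shape: cube
Side s = 5.7 ft
A cube has 6 square faces.
Formula: SA = 6 * s^2
s^2 = 32.49
SA = 6 * 32.49
SA = 194.94
194.94 ft^2


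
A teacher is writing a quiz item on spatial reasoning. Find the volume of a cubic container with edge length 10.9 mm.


Shape: cube
Side s = 10.9 mm
Formula: V = s^3
V = 10.9 * 10.9 * 10.9
V = 118.81 * 10.9
V = 1295.029
1295.029 mm^3


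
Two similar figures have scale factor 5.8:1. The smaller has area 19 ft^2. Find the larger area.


Linear scale factor k = 5.8
Original area = 19 ft^2
Rule: under a linear scaling by k, areas scale by k^2.
k^2 = 5.8^2 = 33.64
New area = 19 * 33.64
New area = 639.16
639.16 ft^2


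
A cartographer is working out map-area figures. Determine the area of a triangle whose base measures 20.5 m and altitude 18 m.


Shape: triangle
Base b = 20.5 m, Height h = 18 m
Formula: A = (1/2) * b * h
A = 0.5 * 20.5 * 18
A = 0.5 * 369
A = 184.5
184.5 m^2


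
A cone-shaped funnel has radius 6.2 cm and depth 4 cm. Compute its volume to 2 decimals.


Shape: cone
Radius r = 6.2 cm, Height h = 4 cm
Formula: V = (1/3) * pi * r^2 * h
r^2 = 38.44
pi * r^2 * h = pi * 38.44 * 4 = 153.76 * pi
V = 153.76 * pi / 3
V = 161.02
161.02 cm^3


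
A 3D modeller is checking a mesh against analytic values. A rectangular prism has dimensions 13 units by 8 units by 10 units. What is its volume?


Shape: rectangular prism
l = 13 units, w = 8 units, h = 10 units
Formula: V = l * w * h
V = 13 * 8 * 10
V = 104 * 10
V = 1040
1040 units^3


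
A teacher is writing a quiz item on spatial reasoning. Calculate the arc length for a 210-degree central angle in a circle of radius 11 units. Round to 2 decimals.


Shape: circular arc
Radius r = 11 units, Angle = 210 degrees
Formula: L = (angle/360) * 2 * pi * r
2 * pi * r = 22 * pi
L = (210/360) * 22 * pi
L = 12.833333 * pi
L = 40.32
40.32 units


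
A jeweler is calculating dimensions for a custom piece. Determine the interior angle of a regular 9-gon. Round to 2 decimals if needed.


Shape: regular nonagon (9 sides)
Formula: interior angle = (n - 2) * 180 / n
(n - 2) = 7
(n - 2) * 180 = 1260
angle = 1260 / 9
angle = 140
140 degrees


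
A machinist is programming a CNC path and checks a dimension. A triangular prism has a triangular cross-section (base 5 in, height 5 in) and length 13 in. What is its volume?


Shape: triangular prism
Triangle base = 5 in, triangle height = 5 in, prism length L = 13 in
Formula: V = (1/2 * b * h_tri) * L
Cross-section area = 0.5 * 5 * 5 = 12.5
V = 12.5 * 13
V = 162.5
162.5 in^3


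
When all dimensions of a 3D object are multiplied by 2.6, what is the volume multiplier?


Linear scale factor k = 2.6
Rule: under a linear scaling by k, volumes scale by k^3.
k^3 = 2.6 * 2.6 * 2.6
k^3 = 6.76 * 2.6
k^3 = 17.576
Volume scales by a factor of 17.576.
17.576 (dimensionless)


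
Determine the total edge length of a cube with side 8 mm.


Shape: cube
Side s = 8 mm
A cube has 12 edges, all equal.
Formula: total edge length = 12 * s
Total = 12 * 8
Total = 96
96 mm


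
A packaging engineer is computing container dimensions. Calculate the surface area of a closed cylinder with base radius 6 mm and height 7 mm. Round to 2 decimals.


Shape: closed cylinder
Radius r = 6 mm, Height h = 7 mm
Formula: SA = 2*pi*r^2 + 2*pi*r*h = 2*pi*r*(r + h)
r + h = 13
2 * r * (r + h) = 2 * 6 * 13 = 156
SA = 156 * pi
SA = 490.09
490.09 mm^2


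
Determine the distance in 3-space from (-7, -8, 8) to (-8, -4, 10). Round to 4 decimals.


3D distance between two points
P1 = (-7, -8, 8), P2 = (-8, -4, 10)
Formula: d = sqrt((x2-x1)^2 + (y2-y1)^2 + (z2-z1)^2)
dx = -8 - -7 = -1
dy = -4 - -8 = 4
dz = 10 - 8 = 2
dx^2 + dy^2 + dz^2 = 1 + 16 + 4 = 21
d = sqrt(21)
d = 4.5826
4.5826 units


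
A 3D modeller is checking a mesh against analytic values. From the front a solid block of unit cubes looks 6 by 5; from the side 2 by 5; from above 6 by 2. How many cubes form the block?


Orthographic views of a solid rectangular block:
Front view 6 x 5 -> length = 6, height = 5
Side view 2 x 5 -> width = 2, height = 5 (consistent)
Top view 6 x 2 -> confirms length = 6, width = 2
The block is 6 x 2 x 5.
Total unit cubes = 6 * 2 * 5 = 60
60 unit cubes


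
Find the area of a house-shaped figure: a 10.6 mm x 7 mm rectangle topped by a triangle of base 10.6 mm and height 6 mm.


Composite shape: rectangle + triangle
Rectangle area = 10.6 * 7 = 74.2
Triangle area = 0.5 * 10.6 * 6 = 31.8
Total = 74.2 + 31.8
Total = 106
106 mm^2


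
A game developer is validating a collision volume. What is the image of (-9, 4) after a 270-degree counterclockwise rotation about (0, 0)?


Transformation: rotation about the origin
Original point: (-9, 4)
Rule for 270 deg counterclockwise: (x, y) -> (y, -x)
Apply: (-9, 4) -> (4, 9)
(4, 9)


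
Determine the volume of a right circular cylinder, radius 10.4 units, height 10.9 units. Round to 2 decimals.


Shape: cylinder
Radius r = 10.4 units, Height h = 10.9 units
Formula: V = pi * r^2 * h
r^2 = 108.16
V = pi * 108.16 * 10.9
V = 1178.944 * pi
V = 3703.76
3703.76 units^3


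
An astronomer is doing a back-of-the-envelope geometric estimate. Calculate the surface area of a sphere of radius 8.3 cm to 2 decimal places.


Shape: sphere
Radius r = 8.3 cm
Formula: SA = 4 * pi * r^2
r^2 = 68.89
SA = 4 * pi * 68.89
SA = 275.56 * pi
SA = 865.7
865.7 cm^2


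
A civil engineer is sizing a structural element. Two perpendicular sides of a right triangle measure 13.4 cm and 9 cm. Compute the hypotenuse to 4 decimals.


Shape: right triangle
Legs a = 13.4 cm, b = 9 cm
Formula: c = sqrt(a^2 + b^2)
a^2 = 179.56, b^2 = 81
a^2 + b^2 = 260.56
c = sqrt(260.56)
c = 16.1419
16.1419 cm


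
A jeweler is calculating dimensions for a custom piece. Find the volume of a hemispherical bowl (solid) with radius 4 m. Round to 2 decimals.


Shape: hemisphere (half of a sphere)
Radius r = 4 m
Formula: V = (1/2) * (4/3) * pi * r^3 = (2/3) * pi * r^3
r^3 = 64
(2/3) * 64 = 42.666667
V = 42.666667 * pi
V = 134.04
134.04 m^3


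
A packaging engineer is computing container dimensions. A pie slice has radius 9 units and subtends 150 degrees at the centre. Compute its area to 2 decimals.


Shape: circular sector
Radius r = 9 units, Angle = 150 degrees
Formula: A = (angle/360) * pi * r^2
r^2 = 81
Fraction of circle = 150/360
A = (150/360) * pi * 81
A = 33.75 * pi
A = 106.03
106.03 units^2


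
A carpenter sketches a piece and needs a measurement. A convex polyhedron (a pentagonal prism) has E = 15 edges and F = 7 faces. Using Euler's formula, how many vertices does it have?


Polyhedron: pentagonal prism
Euler's formula for convex polyhedra: V - E + F = 2
Given: E = 15 edges and F = 7 faces
Solve for V:
V = 2 + E - F = 2 + 15 - 7 = 10
10 vertices


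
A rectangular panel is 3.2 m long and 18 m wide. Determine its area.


Shape: rectangle
Length l = 3.2 m, Width w = 18 m
Formula: A = l * w
A = 3.2 * 18
A = 57.6
57.6 m^2


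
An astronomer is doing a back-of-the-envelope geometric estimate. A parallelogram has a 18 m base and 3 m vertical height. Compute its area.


Shape: parallelogram
Base b = 18 m, Height h = 3 m
Formula: A = b * h
A = 18 * 3
A = 54
54 m^2


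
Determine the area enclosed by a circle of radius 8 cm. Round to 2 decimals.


Shape: circle
Radius r = 8 cm
Formula: A = pi * r^2
r^2 = 8^2 = 64
A = pi * 64
A = 201.06
201.06 cm^2


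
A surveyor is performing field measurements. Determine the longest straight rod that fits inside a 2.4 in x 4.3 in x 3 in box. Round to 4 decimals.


Shape: rectangular box (space diagonal)
l = 2.4 in, w = 4.3 in, h = 3 in
Visualize: the diagonal of the base, then a right triangle with that diagonal and the height.
Formula: d = sqrt(l^2 + w^2 + h^2)
l^2 + w^2 + h^2 = 5.76 + 18.49 + 9 = 33.25
d = sqrt(33.25)
d = 5.7663
5.7663 in


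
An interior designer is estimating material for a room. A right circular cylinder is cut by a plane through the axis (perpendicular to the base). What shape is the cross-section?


Solid: right circular cylinder
Cutting plane: through the axis (perpendicular to the base)
Visualize the intersection of the plane with the solid's surface.
The boundary of the cut region is a rectangle.
rectangle


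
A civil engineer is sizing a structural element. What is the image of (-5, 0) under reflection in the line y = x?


Transformation: reflection
Original point: (-5, 0)
Rule for reflection over y = x: (x, y) -> (y, x)
Apply: (-5, 0) -> (0, -5)
(0, -5)


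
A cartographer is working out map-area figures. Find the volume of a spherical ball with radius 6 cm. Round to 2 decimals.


Shape: sphere
Radius r = 6 cm
Formula: V = (4/3) * pi * r^3
r^3 = 216
(4/3) * 216 = 288
V = 288 * pi
V = 904.78
904.78 cm^3


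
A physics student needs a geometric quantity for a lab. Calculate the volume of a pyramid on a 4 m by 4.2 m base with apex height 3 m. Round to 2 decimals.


Shape: rectangular pyramid
Base: 4 m x 4.2 m, Height h = 3 m
Formula: V = (1/3) * base_area * h
base_area = 4 * 4.2 = 16.8
base_area * h = 16.8 * 3 = 50.4
V = 50.4 / 3
V = 16.8
16.8 m^3


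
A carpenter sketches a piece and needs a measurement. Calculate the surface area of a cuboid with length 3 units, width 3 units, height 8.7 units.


Shape: rectangular prism
l = 3 units, w = 3 units, h = 8.7 units
Formula: SA = 2(lw + lh + wh)
lw = 9, lh = 26.1, wh = 26.1
lw + lh + wh = 61.2
SA = 2 * 61.2
SA = 122.4
122.4 units^2


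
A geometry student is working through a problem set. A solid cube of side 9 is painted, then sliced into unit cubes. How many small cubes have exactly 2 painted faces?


Large cube: 9 x 9 x 9, cut into unit cubes.
n = 9, so n - 2 = 7
Cubes with 2 painted faces lie along the edges, excluding corners.
A cube has 12 edges; each contributes (n - 2) = 7 such cubes.
Count = 12 * 7 = 84
84 unit cubes


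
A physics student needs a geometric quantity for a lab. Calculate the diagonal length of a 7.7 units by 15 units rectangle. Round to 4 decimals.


Shape: rectangle (diagonal via Pythagoras)
Sides: 7.7 units and 15 units
Formula: d = sqrt(l^2 + w^2)
l^2 = 59.29, w^2 = 225
l^2 + w^2 = 284.29
d = sqrt(284.29)
d = 16.8609
16.8609 units


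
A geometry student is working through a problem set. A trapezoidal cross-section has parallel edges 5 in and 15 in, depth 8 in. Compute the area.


Shape: trapezoid
Parallel sides a = 5 in, b = 15 in; Height h = 8 in
Formula: A = (a + b) * h / 2
a + b = 5 + 15 = 20
A = 20 * 8 / 2
A = 160 / 2
A = 80
80 in^2


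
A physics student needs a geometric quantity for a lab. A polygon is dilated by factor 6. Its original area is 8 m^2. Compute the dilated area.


Linear scale factor k = 6
Original area = 8 m^2
Rule: under a linear scaling by k, areas scale by k^2.
k^2 = 6^2 = 36
New area = 8 * 36
New area = 288
288 m^2


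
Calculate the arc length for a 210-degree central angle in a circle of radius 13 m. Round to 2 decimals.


Shape: circular arc
Radius r = 13 m, Angle = 210 degrees
Formula: L = (angle/360) * 2 * pi * r
2 * pi * r = 26 * pi
L = (210/360) * 26 * pi
L = 15.166667 * pi
L = 47.65
47.65 m


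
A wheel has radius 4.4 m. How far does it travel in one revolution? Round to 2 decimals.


Shape: circle
Radius r = 4.4 m
Formula: C = 2 * pi * r
C = 2 * pi * 4.4
C = 8.8 * pi
C = 27.65
27.65 m


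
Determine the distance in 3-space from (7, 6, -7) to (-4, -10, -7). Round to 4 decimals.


3D distance between two points
P1 = (7, 6, -7), P2 = (-4, -10, -7)
Formula: d = sqrt((x2-x1)^2 + (y2-y1)^2 + (z2-z1)^2)
dx = -4 - 7 = -11
dy = -10 - 6 = -16
dz = -7 - -7 = 0
dx^2 + dy^2 + dz^2 = 121 + 256 + 0 = 377
d = sqrt(377)
d = 19.4165
19.4165 units


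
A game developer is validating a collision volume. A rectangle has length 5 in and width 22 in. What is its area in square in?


Shape: rectangle
Length l = 5 in, Width w = 22 in
Formula: A = l * w
A = 5 * 22
A = 110
110 in^2


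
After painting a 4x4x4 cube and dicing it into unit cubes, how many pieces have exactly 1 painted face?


Large cube: 4 x 4 x 4, cut into unit cubes.
n = 4, so n - 2 = 2
Cubes with 1 painted face lie in the interior of each face.
A cube has 6 faces; each contributes (n - 2)^2 = 4 such cubes.
Count = 6 * 4 = 24
24 unit cubes


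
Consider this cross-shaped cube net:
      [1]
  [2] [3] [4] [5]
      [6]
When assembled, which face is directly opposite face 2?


Net: cross layout. Take square 3 as the base (bottom).
Fold the four squares in the horizontal row up around 3: 2 -> left, 4 -> right, 5 wraps to the top.
Fold 1 and 6 up from 3: 1 -> back, 6 -> front.
Opposite pairs are therefore: (1, 6), (2, 4), (3, 5).
Face 2 is opposite face 4.
face 4


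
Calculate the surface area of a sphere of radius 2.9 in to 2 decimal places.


Shape: sphere
Radius r = 2.9 in
Formula: SA = 4 * pi * r^2
r^2 = 8.41
SA = 4 * pi * 8.41
SA = 33.64 * pi
SA = 105.68
105.68 in^2


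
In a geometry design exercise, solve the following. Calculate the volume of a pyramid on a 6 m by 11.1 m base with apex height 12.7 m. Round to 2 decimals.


Shape: rectangular pyramid
Base: 6 m x 11.1 m, Height h = 12.7 m
Formula: V = (1/3) * base_area * h
base_area = 6 * 11.1 = 66.6
base_area * h = 66.6 * 12.7 = 845.82
V = 845.82 / 3
V = 281.94
281.94 m^3


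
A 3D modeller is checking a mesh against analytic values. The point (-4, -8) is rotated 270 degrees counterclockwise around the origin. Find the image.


Transformation: rotation about the origin
Original point: (-4, -8)
Rule for 270 deg counterclockwise: (x, y) -> (y, -x)
Apply: (-4, -8) -> (-8, 4)
(-8, 4)


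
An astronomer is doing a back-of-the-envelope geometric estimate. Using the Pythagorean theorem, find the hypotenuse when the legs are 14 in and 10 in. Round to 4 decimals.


Shape: right triangle
Legs a = 14 in, b = 10 in
Formula: c = sqrt(a^2 + b^2)
a^2 = 196, b^2 = 100
a^2 + b^2 = 296
c = sqrt(296)
c = 17.2047
17.2047 in


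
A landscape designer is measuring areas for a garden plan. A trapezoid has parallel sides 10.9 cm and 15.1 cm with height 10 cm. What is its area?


Shape: trapezoid
Parallel sides a = 10.9 cm, b = 15.1 cm; Height h = 10 cm
Formula: A = (a + b) * h / 2
a + b = 10.9 + 15.1 = 26
A = 26 * 10 / 2
A = 260 / 2
A = 130
130 cm^2


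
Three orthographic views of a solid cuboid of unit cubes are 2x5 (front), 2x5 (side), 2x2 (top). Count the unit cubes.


Orthographic views of a solid rectangular block:
Front view 2 x 5 -> length = 2, height = 5
Side view 2 x 5 -> width = 2, height = 5 (consistent)
Top view 2 x 2 -> confirms length = 2, width = 2
The block is 2 x 2 x 5.
Total unit cubes = 2 * 2 * 5 = 20
20 unit cubes


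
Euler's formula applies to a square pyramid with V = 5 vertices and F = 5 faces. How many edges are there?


Polyhedron: square pyramid
Euler's formula for convex polyhedra: V - E + F = 2
Given: V = 5 vertices and F = 5 faces
Solve for E:
E = V + F - 2 = 5 + 5 - 2 = 8
8 edges


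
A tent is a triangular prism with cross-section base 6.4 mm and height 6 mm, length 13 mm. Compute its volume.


Shape: triangular prism
Triangle base = 6.4 mm, triangle height = 6 mm, prism length L = 13 mm
Formula: V = (1/2 * b * h_tri) * L
Cross-section area = 0.5 * 6.4 * 6 = 19.2
V = 19.2 * 13
V = 249.6
249.6 mm^3


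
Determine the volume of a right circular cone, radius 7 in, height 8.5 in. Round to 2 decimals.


Shape: cone
Radius r = 7 in, Height h = 8.5 in
Formula: V = (1/3) * pi * r^2 * h
r^2 = 49
pi * r^2 * h = pi * 49 * 8.5 = 416.5 * pi
V = 416.5 * pi / 3
V = 436.16
436.16 in^3


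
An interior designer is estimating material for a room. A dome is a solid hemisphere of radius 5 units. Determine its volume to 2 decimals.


Shape: hemisphere (half of a sphere)
Radius r = 5 units
Formula: V = (1/2) * (4/3) * pi * r^3 = (2/3) * pi * r^3
r^3 = 125
(2/3) * 125 = 83.333333
V = 83.333333 * pi
V = 261.8
261.8 units^3


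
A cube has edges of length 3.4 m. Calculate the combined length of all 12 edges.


Shape: cube
Side s = 3.4 m
A cube has 12 edges, all equal.
Formula: total edge length = 12 * s
Total = 12 * 3.4
Total = 40.8
40.8 m


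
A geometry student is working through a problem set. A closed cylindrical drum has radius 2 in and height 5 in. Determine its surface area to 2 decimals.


Shape: closed cylinder
Radius r = 2 in, Height h = 5 in
Formula: SA = 2*pi*r^2 + 2*pi*r*h = 2*pi*r*(r + h)
r + h = 7
2 * r * (r + h) = 2 * 2 * 7 = 28
SA = 28 * pi
SA = 87.96
87.96 in^2


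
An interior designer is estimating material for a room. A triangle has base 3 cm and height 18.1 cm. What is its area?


Shape: triangle
Base b = 3 cm, Height h = 18.1 cm
Formula: A = (1/2) * b * h
A = 0.5 * 3 * 18.1
A = 0.5 * 54.3
A = 27.15
27.15 cm^2


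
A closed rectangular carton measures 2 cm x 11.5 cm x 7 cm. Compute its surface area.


Shape: rectangular prism
l = 2 cm, w = 11.5 cm, h = 7 cm
Formula: SA = 2(lw + lh + wh)
lw = 23, lh = 14, wh = 80.5
lw + lh + wh = 117.5
SA = 2 * 117.5
SA = 235
235 cm^2


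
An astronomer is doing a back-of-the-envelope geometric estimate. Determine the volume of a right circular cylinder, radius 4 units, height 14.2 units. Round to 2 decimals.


Shape: cylinder
Radius r = 4 units, Height h = 14.2 units
Formula: V = pi * r^2 * h
r^2 = 16
V = pi * 16 * 14.2
V = 227.2 * pi
V = 713.77
713.77 units^3


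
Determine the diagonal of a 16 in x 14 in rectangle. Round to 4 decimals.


Shape: rectangle (diagonal via Pythagoras)
Sides: 16 in and 14 in
Formula: d = sqrt(l^2 + w^2)
l^2 = 256, w^2 = 196
l^2 + w^2 = 452
d = sqrt(452)
d = 21.2603
21.2603 in


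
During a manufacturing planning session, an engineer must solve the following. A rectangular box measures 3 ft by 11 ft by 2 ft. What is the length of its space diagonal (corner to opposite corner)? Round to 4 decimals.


Shape: rectangular box (space diagonal)
l = 3 ft, w = 11 ft, h = 2 ft
Visualize: the diagonal of the base, then a right triangle with that diagonal and the height.
Formula: d = sqrt(l^2 + w^2 + h^2)
l^2 + w^2 + h^2 = 9 + 121 + 4 = 134
d = sqrt(134)
d = 11.5758
11.5758 ft


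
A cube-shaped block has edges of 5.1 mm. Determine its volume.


Shape: cube
Side s = 5.1 mm
Formula: V = s^3
V = 5.1 * 5.1 * 5.1
V = 26.01 * 5.1
V = 132.651
132.651 mm^3


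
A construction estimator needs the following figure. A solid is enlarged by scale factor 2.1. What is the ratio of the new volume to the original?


Linear scale factor k = 2.1
Rule: under a linear scaling by k, volumes scale by k^3.
k^3 = 2.1 * 2.1 * 2.1
k^3 = 4.41 * 2.1
k^3 = 9.261
Volume scales by a factor of 9.261.
9.261 (dimensionless)


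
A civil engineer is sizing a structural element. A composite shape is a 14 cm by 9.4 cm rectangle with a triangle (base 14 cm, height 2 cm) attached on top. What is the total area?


Composite shape: rectangle + triangle
Rectangle area = 14 * 9.4 = 131.6
Triangle area = 0.5 * 14 * 2 = 14
Total = 131.6 + 14
Total = 145.6
145.6 cm^2


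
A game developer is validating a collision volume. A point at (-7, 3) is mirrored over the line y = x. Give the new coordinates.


Transformation: reflection
Original point: (-7, 3)
Rule for reflection over y = x: (x, y) -> (y, x)
Apply: (-7, 3) -> (3, -7)
(3, -7)


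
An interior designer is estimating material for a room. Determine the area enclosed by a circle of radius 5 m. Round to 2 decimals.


Shape: circle
Radius r = 5 m
Formula: A = pi * r^2
r^2 = 5^2 = 25
A = pi * 25
A = 78.54
78.54 m^2


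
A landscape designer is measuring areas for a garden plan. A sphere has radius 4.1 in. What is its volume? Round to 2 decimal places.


Shape: sphere
Radius r = 4.1 in
Formula: V = (4/3) * pi * r^3
r^3 = 68.921
(4/3) * 68.921 = 91.894667
V = 91.894667 * pi
V = 288.7
288.7 in^3


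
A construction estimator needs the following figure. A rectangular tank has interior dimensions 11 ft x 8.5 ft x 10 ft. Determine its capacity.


Shape: rectangular prism
l = 11 ft, w = 8.5 ft, h = 10 ft
Formula: V = l * w * h
V = 11 * 8.5 * 10
V = 93.5 * 10
V = 935
935 ft^3


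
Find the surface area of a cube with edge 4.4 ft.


Shape: cube
Side s = 4.4 ft
A cube has 6 square faces.
Formula: SA = 6 * s^2
s^2 = 19.36
SA = 6 * 19.36
SA = 116.16
116.16 ft^2


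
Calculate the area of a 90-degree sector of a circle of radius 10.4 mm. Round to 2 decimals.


Shape: circular sector
Radius r = 10.4 mm, Angle = 90 degrees
Formula: A = (angle/360) * pi * r^2
r^2 = 108.16
Fraction of circle = 90/360
A = (90/360) * pi * 108.16
A = 27.04 * pi
A = 84.95
84.95 mm^2


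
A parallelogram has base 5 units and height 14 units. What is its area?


Shape: parallelogram
Base b = 5 units, Height h = 14 units
Formula: A = b * h
A = 5 * 14
A = 70
70 units^2


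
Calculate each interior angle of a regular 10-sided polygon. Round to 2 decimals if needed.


Shape: regular decagon (10 sides)
Formula: interior angle = (n - 2) * 180 / n
(n - 2) = 8
(n - 2) * 180 = 1440
angle = 1440 / 10
angle = 144
144 degrees


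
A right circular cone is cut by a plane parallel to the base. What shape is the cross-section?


Solid: right circular cone
Cutting plane: parallel to the base
Visualize the intersection of the plane with the solid's surface.
The boundary of the cut region is a circle.
circle


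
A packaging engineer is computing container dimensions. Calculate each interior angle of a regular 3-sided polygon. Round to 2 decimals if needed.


Shape: regular triangle (3 sides)
Formula: interior angle = (n - 2) * 180 / n
(n - 2) = 1
(n - 2) * 180 = 180
angle = 180 / 3
angle = 60
60 degrees


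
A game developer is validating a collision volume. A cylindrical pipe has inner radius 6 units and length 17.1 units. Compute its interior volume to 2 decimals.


Shape: cylinder
Radius r = 6 units, Height h = 17.1 units
Formula: V = pi * r^2 * h
r^2 = 36
V = pi * 36 * 17.1
V = 615.6 * pi
V = 1933.96
1933.96 units^3


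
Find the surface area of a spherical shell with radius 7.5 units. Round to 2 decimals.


Shape: sphere
Radius r = 7.5 units
Formula: SA = 4 * pi * r^2
r^2 = 56.25
SA = 4 * pi * 56.25
SA = 225 * pi
SA = 706.86
706.86 units^2


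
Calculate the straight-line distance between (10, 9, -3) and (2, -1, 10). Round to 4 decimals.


3D distance between two points
P1 = (10, 9, -3), P2 = (2, -1, 10)
Formula: d = sqrt((x2-x1)^2 + (y2-y1)^2 + (z2-z1)^2)
dx = 2 - 10 = -8
dy = -1 - 9 = -10
dz = 10 - -3 = 13
dx^2 + dy^2 + dz^2 = 64 + 100 + 169 = 333
d = sqrt(333)
d = 18.2483
18.2483 units


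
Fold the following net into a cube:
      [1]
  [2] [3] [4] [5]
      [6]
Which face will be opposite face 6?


Net: cross layout. Take square 3 as the base (bottom).
Fold the four squares in the horizontal row up around 3: 2 -> left, 4 -> right, 5 wraps to the top.
Fold 1 and 6 up from 3: 1 -> back, 6 -> front.
Opposite pairs are therefore: (1, 6), (2, 4), (3, 5).
Face 6 is opposite face 1.
face 1


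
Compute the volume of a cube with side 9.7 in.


Shape: cube
Side s = 9.7 in
Formula: V = s^3
V = 9.7 * 9.7 * 9.7
V = 94.09 * 9.7
V = 912.673
912.673 in^3


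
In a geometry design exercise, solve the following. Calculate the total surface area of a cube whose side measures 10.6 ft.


Shape: cube
Side s = 10.6 ft
A cube has 6 square faces.
Formula: SA = 6 * s^2
s^2 = 112.36
SA = 6 * 112.36
SA = 674.16
674.16 ft^2


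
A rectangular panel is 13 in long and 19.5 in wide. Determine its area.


Shape: rectangle
Length l = 13 in, Width w = 19.5 in
Formula: A = l * w
A = 13 * 19.5
A = 253.5
253.5 in^2


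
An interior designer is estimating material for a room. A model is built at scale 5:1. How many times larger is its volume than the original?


Linear scale factor k = 5
Rule: under a linear scaling by k, volumes scale by k^3.
k^3 = 5 * 5 * 5
k^3 = 25 * 5
k^3 = 125
Volume scales by a factor of 125.
125 (dimensionless)


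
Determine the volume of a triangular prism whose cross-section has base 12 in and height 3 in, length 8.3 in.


Shape: triangular prism
Triangle base = 12 in, triangle height = 3 in, prism length L = 8.3 in
Formula: V = (1/2 * b * h_tri) * L
Cross-section area = 0.5 * 12 * 3 = 18
V = 18 * 8.3
V = 149.4
149.4 in^3


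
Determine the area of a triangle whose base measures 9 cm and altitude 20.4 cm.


Shape: triangle
Base b = 9 cm, Height h = 20.4 cm
Formula: A = (1/2) * b * h
A = 0.5 * 9 * 20.4
A = 0.5 * 183.6
A = 91.8
91.8 cm^2
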